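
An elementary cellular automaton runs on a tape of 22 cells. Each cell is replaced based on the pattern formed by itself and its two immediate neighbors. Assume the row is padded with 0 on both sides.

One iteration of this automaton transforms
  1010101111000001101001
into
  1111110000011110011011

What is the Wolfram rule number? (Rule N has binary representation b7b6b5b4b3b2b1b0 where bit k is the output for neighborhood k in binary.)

39

position 7: 111 → 0  (bit 7 = 0)
position 9: 110 → 0  (bit 6 = 0)
position 1: 101 → 1  (bit 5 = 1)
position 10: 100 → 0  (bit 4 = 0)
position 6: 011 → 0  (bit 3 = 0)
position 0: 010 → 1  (bit 2 = 1)
position 14: 001 → 1  (bit 1 = 1)
position 11: 000 → 1  (bit 0 = 1)
bits b7..b0 = 00100111 = 39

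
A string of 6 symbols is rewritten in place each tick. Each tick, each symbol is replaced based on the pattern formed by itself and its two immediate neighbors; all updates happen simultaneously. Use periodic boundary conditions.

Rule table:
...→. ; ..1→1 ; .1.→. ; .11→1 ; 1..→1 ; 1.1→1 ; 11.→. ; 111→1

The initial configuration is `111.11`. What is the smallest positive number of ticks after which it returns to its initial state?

6

11.111
1.1111
.11111
11111.
1111.1
111.11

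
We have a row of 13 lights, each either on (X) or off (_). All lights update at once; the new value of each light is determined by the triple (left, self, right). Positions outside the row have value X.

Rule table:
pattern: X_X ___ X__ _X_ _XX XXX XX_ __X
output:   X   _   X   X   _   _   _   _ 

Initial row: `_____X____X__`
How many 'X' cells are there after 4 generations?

generation 1: X____XX___XX_
generation 2: _X_____X____X
generation 3: XXX____XX____
generation 4: ___X_____X___
count of X: 2

2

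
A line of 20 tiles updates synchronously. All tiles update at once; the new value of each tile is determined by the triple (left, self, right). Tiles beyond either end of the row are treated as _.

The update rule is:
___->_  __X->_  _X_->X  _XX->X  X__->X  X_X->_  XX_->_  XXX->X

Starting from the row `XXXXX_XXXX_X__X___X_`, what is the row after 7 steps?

X_X_X_X__X_XX_X_X_XX

XXXX__XXX__XX_XX__XX
XXX_X_XX_X_X__X_X_X_
XX__X_X__X_XX_X_X_XX
X_X_X_XX_X_X__X_X_X_
X_X_X_X__X_XX_X_X_XX
X_X_X_XX_X_X__X_X_X_  (repeats step 4; period 2)
step 7: X_X_X_X__X_XX_X_X_XX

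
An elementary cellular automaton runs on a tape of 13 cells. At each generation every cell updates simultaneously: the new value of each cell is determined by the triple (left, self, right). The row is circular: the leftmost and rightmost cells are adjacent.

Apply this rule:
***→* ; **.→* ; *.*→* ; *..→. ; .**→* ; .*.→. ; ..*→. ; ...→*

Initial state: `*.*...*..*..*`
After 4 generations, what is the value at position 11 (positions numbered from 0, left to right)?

**..*.......*
**....*****.*
**.**.*******
*************
position 11 holds *

*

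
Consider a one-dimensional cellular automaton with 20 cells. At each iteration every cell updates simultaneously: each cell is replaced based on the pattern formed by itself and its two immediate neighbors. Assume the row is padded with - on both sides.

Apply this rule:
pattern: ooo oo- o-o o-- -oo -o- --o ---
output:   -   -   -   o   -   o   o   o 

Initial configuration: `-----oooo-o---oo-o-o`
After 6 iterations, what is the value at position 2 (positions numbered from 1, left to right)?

iteration 1: ooooo-----oooo---o-o
iteration 2: -----ooooo----oooo-o
iteration 3: ooooo-----oooo-----o
iteration 4: -----ooooo----oooooo
iteration 5: ooooo-----oooo------
iteration 6: -----ooooo----oooooo
position 2 holds -

-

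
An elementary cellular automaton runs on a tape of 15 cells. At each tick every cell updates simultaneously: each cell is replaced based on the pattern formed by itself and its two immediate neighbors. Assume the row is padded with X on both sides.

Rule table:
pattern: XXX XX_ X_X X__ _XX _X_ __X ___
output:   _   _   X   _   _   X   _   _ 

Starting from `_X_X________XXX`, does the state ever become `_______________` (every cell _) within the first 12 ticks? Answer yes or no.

yes

XXXX___________
_______________
all cells are _ at tick 2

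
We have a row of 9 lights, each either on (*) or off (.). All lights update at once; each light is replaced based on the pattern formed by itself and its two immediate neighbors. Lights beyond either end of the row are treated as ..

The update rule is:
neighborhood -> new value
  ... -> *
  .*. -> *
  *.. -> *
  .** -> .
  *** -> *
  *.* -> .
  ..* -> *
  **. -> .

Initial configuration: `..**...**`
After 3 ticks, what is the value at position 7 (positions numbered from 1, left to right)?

**..***..
..**.*.**
**...*...
position 7 holds .

.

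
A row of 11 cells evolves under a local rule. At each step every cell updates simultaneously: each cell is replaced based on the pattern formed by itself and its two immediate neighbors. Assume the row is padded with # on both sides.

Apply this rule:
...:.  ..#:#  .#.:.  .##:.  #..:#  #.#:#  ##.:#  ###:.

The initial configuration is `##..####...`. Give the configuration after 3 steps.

.###...##.#
#..##.#.##.
###.##.#.##

###.##.#.##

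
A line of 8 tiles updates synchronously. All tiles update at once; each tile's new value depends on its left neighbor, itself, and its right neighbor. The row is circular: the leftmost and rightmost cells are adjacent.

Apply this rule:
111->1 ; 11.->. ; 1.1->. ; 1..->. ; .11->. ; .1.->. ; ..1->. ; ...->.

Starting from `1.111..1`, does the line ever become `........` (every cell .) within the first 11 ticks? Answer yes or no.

...1....
........
all cells are . at tick 2

yes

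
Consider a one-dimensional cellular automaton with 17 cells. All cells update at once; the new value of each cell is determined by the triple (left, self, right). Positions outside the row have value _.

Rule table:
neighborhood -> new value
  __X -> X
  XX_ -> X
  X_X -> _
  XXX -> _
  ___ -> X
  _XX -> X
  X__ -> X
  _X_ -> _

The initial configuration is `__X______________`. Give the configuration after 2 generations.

generation 1: XX_XXXXXXXXXXXXXX
generation 2: XX_X____________X

XX_X____________X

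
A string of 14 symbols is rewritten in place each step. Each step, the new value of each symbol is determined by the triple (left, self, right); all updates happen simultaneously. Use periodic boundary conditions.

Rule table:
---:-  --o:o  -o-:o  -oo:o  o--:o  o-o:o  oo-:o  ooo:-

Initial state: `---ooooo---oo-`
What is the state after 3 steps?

----ooo---oooo

step 1: --oo---oo-oooo
step 2: ooooo-ooooo--o
step 3: ----ooo---oooo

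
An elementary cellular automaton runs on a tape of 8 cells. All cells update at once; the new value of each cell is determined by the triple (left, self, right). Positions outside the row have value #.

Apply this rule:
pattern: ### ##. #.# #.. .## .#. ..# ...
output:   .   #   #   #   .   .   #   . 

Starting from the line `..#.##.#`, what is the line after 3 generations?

generation 1: ##.#.##.
generation 2: .##.#.##
generation 3: #.##.#..

#.##.#..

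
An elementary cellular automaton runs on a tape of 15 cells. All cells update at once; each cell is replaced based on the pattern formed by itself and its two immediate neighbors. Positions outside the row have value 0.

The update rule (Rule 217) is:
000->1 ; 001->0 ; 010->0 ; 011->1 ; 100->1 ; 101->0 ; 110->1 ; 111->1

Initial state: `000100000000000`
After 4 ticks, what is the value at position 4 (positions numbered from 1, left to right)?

tick 1: 110011111111111
tick 2: 111011111111111
tick 3: 111011111111111  (fixed point — unchanged through tick 4)
position 4 holds 0

0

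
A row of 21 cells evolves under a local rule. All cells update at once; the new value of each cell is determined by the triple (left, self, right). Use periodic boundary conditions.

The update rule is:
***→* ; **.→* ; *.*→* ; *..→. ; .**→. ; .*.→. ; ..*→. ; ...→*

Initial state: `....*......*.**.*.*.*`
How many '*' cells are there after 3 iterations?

9

.**...****..*.**.*.*.
..*.*..***...*.**.*..
*..*....**.*..*.**..*
count of *: 9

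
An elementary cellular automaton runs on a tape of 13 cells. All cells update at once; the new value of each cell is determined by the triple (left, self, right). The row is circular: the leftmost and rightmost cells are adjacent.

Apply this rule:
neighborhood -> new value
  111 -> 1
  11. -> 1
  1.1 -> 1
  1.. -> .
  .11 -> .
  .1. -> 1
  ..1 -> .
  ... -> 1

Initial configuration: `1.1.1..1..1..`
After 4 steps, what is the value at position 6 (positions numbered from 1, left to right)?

step 1: 11111..1..1..
step 2: .1111..1..1..
step 3: ..111..1..1.1
step 4: ...11..1..111
position 6 holds .

.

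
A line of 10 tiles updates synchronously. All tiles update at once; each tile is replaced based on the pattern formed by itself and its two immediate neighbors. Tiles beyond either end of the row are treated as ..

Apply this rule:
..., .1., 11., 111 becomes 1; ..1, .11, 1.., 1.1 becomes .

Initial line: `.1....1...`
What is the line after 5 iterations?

iteration 1: .1.11.1.11
iteration 2: .1..1.1..1
iteration 3: .1..1.1..1  (fixed point — unchanged through iteration 5)

.1..1.1..1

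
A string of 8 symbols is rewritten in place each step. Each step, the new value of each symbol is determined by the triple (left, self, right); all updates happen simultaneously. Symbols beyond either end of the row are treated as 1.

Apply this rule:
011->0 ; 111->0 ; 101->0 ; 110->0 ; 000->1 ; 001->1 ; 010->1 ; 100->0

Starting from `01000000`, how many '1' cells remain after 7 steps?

step 1: 01011111
step 2: 01000000  (repeats step 0; period 2)
step 7: 01011111
count of 1: 6

6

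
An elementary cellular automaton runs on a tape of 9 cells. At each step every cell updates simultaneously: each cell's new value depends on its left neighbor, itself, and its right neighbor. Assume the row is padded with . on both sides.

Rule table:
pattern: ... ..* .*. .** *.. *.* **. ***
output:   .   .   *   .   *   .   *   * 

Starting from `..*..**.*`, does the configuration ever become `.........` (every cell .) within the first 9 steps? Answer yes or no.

step 1: ..**..*.*
step 2: ...**.*.*
step 3: ....*.*.*
step 4: ....*.*.*  (fixed point — unchanged through step 9)
step 9 is ....*.*.*, still not uniform .

no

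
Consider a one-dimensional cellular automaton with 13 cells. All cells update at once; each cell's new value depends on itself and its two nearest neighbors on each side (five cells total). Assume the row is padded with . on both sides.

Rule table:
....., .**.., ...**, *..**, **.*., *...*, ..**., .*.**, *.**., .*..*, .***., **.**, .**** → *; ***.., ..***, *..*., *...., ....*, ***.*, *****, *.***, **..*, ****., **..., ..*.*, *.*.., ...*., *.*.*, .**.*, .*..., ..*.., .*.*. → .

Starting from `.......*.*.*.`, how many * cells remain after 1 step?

step 1: *****........
count of *: 5

5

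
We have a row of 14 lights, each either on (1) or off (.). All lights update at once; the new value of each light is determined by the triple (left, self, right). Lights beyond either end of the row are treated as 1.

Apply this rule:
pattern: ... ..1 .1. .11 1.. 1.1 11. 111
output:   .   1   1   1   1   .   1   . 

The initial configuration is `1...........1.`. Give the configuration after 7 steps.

.1.1.1.11.1.1.

11.........11.
.11.......111.
.111.....11.1.
.1.11...111.1.
.1.111.11.1.1.
.1.1.1.11.1.1.
.1.1.1.11.1.1.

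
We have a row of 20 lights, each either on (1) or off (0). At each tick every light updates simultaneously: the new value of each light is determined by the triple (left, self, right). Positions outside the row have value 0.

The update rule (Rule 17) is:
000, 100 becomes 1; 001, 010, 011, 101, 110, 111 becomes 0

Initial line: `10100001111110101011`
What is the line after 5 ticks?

00011100000000000000
11000011111111111111
00111000000000000000
10000111111111111111
01110000000000000000

01110000000000000000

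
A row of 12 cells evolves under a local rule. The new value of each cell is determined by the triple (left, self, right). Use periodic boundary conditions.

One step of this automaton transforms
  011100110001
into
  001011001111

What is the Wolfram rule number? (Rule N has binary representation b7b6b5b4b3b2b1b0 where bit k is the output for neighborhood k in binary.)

151

position 2: 111 → 1  (bit 7 = 1)
position 3: 110 → 0  (bit 6 = 0)
position 0: 101 → 0  (bit 5 = 0)
position 4: 100 → 1  (bit 4 = 1)
position 1: 011 → 0  (bit 3 = 0)
position 11: 010 → 1  (bit 2 = 1)
position 5: 001 → 1  (bit 1 = 1)
position 9: 000 → 1  (bit 0 = 1)
bits b7..b0 = 10010111 = 151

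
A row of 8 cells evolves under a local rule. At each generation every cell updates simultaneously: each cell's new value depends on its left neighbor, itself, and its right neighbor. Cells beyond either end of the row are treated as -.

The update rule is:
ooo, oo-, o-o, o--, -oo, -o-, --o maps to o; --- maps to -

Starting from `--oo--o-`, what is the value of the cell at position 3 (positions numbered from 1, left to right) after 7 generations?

o

-ooooooo
oooooooo
oooooooo  (fixed point — unchanged through generation 7)
position 3 holds o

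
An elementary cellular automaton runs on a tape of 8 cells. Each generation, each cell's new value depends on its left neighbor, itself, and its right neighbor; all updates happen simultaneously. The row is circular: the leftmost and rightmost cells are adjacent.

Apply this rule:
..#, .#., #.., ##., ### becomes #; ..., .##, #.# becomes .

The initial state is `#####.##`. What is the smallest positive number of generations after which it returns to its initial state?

#####..#
#######.
.######.
#.######
#..#####
###.####
###..###
#####.##

8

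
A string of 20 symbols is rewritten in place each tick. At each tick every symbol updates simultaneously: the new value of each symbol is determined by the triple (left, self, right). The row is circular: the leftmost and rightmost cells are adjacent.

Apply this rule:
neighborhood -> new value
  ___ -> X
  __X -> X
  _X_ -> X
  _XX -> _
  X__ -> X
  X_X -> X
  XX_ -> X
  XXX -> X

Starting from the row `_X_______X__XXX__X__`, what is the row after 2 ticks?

XXXXXXXXXXXX_XXXXXXX
XXXXXXXXXXXXX_XXXXXX

XXXXXXXXXXXXX_XXXXXX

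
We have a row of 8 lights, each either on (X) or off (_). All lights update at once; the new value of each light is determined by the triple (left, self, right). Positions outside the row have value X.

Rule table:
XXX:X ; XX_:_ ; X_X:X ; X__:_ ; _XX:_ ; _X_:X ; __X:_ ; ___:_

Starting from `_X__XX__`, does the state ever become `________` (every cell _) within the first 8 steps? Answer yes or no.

step 1: XX______
step 2: X_______
step 3: ________
all cells are _ at step 3

yes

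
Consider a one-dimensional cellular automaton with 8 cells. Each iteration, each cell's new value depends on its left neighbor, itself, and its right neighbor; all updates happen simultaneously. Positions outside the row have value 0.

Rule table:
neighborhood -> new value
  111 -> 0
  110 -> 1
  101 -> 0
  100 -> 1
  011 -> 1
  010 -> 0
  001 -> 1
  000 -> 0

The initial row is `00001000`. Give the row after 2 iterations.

iteration 1: 00010100
iteration 2: 00100010

00100010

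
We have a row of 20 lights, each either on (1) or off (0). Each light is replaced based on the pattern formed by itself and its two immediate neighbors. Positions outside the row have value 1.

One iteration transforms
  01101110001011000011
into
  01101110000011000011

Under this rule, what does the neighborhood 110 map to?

At position 2 the neighborhood is 110; the next row has 1 there.

1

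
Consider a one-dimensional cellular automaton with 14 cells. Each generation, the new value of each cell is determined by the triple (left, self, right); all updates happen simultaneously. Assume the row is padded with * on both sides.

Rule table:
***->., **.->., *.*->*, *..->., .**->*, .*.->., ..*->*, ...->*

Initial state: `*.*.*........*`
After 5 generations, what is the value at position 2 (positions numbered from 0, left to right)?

*

.*.*..********
*.*..**.......
.*..**..******
*..**..**.....
..**..**..****
position 2 holds *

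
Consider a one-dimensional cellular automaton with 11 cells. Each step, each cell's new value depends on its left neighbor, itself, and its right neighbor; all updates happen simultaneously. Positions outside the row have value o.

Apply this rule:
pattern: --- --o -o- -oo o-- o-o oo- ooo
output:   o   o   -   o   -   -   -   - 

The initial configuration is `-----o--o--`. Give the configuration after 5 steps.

-o---ooo--o

-oooo--o--o
-o----o--oo
---ooo--oo-
-ooo---oo--
-o---ooo--o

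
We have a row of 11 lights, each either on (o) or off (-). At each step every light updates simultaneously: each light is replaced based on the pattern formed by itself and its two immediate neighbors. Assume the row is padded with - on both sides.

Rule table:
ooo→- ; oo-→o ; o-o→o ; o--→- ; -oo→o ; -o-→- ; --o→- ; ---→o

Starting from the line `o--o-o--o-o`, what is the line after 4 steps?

step 1: ----o----o-
step 2: ooo---oo---
step 3: o-o-o-oo-oo
step 4: -o-o-oooooo

-o-o-oooooo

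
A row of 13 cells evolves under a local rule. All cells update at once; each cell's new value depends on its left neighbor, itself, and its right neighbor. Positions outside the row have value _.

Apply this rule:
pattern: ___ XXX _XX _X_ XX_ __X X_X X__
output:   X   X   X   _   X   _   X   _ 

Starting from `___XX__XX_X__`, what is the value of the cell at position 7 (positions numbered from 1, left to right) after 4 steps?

_

XX_XX__XXX__X
XXXXX__XXX___
XXXXX__XXX_XX
XXXXX__XXXXXX
position 7 holds _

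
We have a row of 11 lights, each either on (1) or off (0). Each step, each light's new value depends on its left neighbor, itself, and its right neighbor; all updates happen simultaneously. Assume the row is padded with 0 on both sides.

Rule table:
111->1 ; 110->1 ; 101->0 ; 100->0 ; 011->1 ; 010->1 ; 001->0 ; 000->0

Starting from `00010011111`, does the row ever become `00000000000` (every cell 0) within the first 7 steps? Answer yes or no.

step 1: 00010011111  (fixed point — unchanged through step 7)
step 7 is 00010011111, still not uniform 0

no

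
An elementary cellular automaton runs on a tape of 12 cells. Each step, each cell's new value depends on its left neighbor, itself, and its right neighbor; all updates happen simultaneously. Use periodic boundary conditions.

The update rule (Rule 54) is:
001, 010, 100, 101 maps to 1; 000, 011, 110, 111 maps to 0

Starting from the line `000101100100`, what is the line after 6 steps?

001110011110
010001100001
111010010011
000111111100
001000000010
011100000111

011100000111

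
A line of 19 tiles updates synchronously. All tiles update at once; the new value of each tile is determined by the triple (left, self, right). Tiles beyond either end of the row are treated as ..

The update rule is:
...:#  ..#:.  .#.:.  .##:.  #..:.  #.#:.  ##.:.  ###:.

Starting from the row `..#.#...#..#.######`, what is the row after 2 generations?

generation 1: #.....#............
generation 2: ..###...###########

..###...###########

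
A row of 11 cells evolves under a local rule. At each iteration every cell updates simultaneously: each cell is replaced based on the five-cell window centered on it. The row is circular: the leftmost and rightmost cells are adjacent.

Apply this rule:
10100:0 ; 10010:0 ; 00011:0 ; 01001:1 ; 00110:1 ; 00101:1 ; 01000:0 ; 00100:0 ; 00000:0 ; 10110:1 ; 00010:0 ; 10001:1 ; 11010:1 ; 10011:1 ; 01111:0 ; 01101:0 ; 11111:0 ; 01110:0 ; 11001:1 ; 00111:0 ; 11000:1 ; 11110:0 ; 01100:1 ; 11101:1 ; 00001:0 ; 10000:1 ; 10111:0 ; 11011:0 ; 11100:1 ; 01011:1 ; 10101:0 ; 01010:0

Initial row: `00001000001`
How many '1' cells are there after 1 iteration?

2

01000010000
count of 1: 2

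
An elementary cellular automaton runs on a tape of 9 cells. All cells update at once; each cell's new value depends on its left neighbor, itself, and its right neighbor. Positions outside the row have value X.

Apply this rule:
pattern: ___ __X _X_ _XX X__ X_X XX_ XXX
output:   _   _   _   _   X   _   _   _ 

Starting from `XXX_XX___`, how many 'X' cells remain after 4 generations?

1

______X__
X______X_
_X_______
__X______
count of X: 1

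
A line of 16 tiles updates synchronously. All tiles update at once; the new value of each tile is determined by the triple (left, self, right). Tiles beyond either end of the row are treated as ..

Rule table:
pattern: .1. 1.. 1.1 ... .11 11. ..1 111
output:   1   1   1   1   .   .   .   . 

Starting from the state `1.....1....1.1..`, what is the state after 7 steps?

step 1: 11111.1111.11111
step 2: .....1....1.....
step 3: 1111.1111.111111
step 4: ....1....1......
step 5: 111.1111.1111111
step 6: ...1....1.......
step 7: 11.1111.11111111

11.1111.11111111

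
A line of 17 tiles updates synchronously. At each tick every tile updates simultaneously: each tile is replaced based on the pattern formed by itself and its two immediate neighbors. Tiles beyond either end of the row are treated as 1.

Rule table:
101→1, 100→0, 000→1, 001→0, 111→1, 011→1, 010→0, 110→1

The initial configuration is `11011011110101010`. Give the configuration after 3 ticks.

11111111111110111

11111111111010101
11111111111101011
11111111111110111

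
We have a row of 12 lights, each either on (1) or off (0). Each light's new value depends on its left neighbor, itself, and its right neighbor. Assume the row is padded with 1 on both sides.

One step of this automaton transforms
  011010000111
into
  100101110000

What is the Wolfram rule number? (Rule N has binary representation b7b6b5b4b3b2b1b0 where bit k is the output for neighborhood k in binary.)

49

position 10: 111 → 0  (bit 7 = 0)
position 2: 110 → 0  (bit 6 = 0)
position 0: 101 → 1  (bit 5 = 1)
position 5: 100 → 1  (bit 4 = 1)
position 1: 011 → 0  (bit 3 = 0)
position 4: 010 → 0  (bit 2 = 0)
position 8: 001 → 0  (bit 1 = 0)
position 6: 000 → 1  (bit 0 = 1)
bits b7..b0 = 00110001 = 49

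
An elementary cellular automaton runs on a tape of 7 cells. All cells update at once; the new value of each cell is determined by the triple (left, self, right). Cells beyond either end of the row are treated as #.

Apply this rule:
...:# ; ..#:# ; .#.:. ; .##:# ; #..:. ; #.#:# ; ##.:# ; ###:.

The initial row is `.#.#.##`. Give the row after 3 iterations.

.###...

iteration 1: #.#.##.
iteration 2: ##.####
iteration 3: .###...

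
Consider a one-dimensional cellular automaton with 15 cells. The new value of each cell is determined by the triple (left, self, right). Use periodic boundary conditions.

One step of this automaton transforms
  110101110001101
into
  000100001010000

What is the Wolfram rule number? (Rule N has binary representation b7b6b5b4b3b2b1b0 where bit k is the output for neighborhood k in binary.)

position 0: 111 → 0  (bit 7 = 0)
position 1: 110 → 0  (bit 6 = 0)
position 2: 101 → 0  (bit 5 = 0)
position 8: 100 → 1  (bit 4 = 1)
position 5: 011 → 0  (bit 3 = 0)
position 3: 010 → 1  (bit 2 = 1)
position 10: 001 → 1  (bit 1 = 1)
position 9: 000 → 0  (bit 0 = 0)
bits b7..b0 = 00010110 = 22

22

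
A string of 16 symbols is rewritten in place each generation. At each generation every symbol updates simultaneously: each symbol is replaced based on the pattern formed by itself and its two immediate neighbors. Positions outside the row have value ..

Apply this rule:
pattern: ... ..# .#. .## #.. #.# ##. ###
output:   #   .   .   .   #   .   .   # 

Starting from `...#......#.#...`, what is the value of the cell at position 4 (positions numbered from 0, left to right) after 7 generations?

generation 1: ##..#####....###
generation 2: ..#..###.###..#.
generation 3: #..#..#...#.#..#
generation 4: .#..#..##....#..
generation 5: ..#..#...###..##
generation 6: #..#..##..#.#...
generation 7: .#..#...#....###
position 4 holds #

#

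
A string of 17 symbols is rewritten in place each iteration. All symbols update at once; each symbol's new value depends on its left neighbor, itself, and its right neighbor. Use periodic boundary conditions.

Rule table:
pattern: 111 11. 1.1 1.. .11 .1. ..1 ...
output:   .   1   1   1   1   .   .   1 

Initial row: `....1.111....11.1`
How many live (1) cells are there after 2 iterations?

12

111..11.1111.111.
1.11.1111..111.11
count of 1: 12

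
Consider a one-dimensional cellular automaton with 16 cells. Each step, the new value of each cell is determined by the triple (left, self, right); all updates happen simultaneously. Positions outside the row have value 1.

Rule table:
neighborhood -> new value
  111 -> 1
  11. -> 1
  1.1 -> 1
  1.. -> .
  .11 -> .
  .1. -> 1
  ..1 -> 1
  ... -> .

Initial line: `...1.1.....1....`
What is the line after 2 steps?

..1111....11...1
.1.111...1.1..1.

.1.111...1.1..1.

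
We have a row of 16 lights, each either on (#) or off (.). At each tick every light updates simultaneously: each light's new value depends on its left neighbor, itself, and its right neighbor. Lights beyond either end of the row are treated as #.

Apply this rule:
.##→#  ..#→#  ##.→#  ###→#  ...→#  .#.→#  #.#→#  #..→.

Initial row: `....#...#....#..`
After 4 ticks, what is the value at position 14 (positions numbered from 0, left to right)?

tick 1: .####.###.####.#
tick 2: ################
tick 3: ################  (fixed point — unchanged through tick 4)
position 14 holds #

#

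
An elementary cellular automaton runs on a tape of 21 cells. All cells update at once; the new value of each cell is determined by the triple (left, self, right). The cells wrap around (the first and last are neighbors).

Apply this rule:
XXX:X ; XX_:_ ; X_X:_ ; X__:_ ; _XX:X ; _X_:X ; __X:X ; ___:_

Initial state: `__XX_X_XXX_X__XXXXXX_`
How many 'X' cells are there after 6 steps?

step 1: _XX__X_XX__X_XXXXXX__
step 2: XX__XX_X__XX_XXXXX___
step 3: X__XX__X_XX__XXXX___X
step 4: __XX__XX_X__XXXX___XX
step 5: _XX__XX__X_XXXX___XX_
step 6: XX__XX__XX_XXX___XX__
count of X: 11

11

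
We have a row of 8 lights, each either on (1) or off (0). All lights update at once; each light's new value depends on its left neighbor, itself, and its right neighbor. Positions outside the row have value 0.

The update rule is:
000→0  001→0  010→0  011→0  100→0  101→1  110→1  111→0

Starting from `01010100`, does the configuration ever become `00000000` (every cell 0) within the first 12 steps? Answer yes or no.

step 1: 00101000
step 2: 00010000
step 3: 00000000
all cells are 0 at step 3

yes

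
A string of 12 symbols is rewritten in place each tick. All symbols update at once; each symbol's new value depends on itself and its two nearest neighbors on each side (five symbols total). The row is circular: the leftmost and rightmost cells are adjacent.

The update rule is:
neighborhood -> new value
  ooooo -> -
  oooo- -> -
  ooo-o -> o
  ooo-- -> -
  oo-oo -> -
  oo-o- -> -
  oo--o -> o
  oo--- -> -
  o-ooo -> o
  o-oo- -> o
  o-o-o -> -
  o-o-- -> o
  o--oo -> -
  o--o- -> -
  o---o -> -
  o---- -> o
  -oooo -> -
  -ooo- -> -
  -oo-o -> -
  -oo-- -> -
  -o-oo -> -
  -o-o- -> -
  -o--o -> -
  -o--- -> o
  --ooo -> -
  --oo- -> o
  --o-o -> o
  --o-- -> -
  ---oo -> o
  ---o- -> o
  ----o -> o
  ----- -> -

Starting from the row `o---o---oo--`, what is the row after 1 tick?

-o-o-o-oo-o-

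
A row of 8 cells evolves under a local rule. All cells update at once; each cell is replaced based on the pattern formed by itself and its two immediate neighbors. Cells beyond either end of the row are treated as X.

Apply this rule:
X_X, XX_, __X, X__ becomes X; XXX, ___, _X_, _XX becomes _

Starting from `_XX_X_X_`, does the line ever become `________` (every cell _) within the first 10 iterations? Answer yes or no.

iteration 1: X_XX_X_X
iteration 2: XX_XX_X_
iteration 3: _XX_XX_X
iteration 4: X_XX_XX_
iteration 5: XX_XX_XX
iteration 6: _XX_XX__
iteration 7: X_XX_XXX
iteration 8: XX_XX___
iteration 9: _XX_XX_X  (repeats iteration 3; period 6)
iteration 10: X_XX_XX_
iteration 10 is X_XX_XX_, still not uniform _

no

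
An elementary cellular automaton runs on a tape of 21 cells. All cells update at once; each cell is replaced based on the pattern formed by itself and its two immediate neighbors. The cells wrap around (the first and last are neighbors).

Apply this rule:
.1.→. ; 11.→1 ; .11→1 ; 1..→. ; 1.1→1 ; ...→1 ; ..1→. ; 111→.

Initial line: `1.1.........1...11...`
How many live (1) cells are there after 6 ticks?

tick 1: .1..1111111...1.11.1.
tick 2: ....1.....1.1..1111..
tick 3: 111...111..1...1..1.1
tick 4: ..1.1.1.1....1.....11
tick 5: ...1.1.1..11...111.11
tick 6: .1..1.1...11.1.1.1111
count of 1: 11

11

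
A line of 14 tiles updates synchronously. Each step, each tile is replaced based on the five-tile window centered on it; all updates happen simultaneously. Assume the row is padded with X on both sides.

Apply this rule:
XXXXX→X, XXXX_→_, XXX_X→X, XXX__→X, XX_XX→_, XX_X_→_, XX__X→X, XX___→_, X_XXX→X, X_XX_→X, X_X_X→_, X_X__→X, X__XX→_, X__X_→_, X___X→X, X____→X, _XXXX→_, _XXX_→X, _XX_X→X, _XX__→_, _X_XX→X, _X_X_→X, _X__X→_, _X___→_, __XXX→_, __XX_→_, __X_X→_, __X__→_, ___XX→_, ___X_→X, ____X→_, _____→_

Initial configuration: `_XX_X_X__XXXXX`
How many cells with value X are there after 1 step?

step 1: _XX__XX____XXX
count of X: 7

7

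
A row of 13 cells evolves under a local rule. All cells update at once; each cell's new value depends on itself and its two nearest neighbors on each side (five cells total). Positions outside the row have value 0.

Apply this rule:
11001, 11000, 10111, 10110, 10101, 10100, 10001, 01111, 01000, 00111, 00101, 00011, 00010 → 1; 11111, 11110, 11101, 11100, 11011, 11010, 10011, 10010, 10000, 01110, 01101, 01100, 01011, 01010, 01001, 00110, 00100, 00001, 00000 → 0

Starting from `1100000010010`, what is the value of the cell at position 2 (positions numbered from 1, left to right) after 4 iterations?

0

iteration 1: 0010000100001
iteration 2: 0101001010010
iteration 3: 1101001010001
iteration 4: 0001001011110
position 2 holds 0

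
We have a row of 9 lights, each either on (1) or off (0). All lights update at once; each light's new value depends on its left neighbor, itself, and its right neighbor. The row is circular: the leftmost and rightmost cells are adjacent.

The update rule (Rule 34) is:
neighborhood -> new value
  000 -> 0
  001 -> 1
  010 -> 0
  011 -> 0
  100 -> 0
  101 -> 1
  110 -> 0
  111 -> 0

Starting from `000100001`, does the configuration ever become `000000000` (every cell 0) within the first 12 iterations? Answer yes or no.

iteration 1: 001000010
iteration 2: 010000100
iteration 3: 100001000
iteration 4: 000010001
iteration 5: 000100010
iteration 6: 001000100
iteration 7: 010001000
iteration 8: 100010000
iteration 9: 000100001  (repeats iteration 0; period 9)
iteration 12: 100001000
iteration 12 is 100001000, still not uniform 0

no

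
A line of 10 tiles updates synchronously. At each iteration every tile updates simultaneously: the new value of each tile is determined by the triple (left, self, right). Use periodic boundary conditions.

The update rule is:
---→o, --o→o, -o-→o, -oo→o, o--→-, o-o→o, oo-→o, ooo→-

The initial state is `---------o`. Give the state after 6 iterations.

-ooooo---o

iteration 1: -ooooooooo
iteration 2: oo-------o
iteration 3: -o-ooooooo
iteration 4: oooo-----o
iteration 5: ---o-ooooo
iteration 6: -ooooo---o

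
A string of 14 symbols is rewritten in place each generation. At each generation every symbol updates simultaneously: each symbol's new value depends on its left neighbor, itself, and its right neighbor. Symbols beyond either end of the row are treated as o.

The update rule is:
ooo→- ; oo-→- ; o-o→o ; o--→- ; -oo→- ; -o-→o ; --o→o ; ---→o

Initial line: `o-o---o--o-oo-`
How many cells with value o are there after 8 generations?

-oo-ooo-ooo--o
o--o---o----o-
--oo-ooo-ooooo
-o--o---o-----
oo-oo-ooo-oooo
--o--o---o----
-oo-oo-ooo-ooo
o--o--o---o---
count of o: 4

4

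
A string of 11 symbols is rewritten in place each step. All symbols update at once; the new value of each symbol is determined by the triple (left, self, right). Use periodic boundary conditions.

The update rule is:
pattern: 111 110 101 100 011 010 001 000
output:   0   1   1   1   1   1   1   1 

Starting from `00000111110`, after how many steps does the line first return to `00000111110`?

2

11111100011
00000111110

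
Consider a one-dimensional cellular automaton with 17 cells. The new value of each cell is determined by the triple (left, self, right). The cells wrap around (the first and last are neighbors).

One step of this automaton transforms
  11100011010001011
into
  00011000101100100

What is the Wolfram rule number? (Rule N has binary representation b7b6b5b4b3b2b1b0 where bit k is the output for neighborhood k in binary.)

49

position 0: 111 → 0  (bit 7 = 0)
position 2: 110 → 0  (bit 6 = 0)
position 8: 101 → 1  (bit 5 = 1)
position 3: 100 → 1  (bit 4 = 1)
position 6: 011 → 0  (bit 3 = 0)
position 9: 010 → 0  (bit 2 = 0)
position 5: 001 → 0  (bit 1 = 0)
position 4: 000 → 1  (bit 0 = 1)
bits b7..b0 = 00110001 = 49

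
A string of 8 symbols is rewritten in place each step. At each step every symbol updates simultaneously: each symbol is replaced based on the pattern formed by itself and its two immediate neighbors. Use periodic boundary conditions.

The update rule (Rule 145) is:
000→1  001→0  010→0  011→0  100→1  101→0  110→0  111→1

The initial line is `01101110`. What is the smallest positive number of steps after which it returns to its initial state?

3

step 1: 00000101
step 2: 11110000
step 3: 01101110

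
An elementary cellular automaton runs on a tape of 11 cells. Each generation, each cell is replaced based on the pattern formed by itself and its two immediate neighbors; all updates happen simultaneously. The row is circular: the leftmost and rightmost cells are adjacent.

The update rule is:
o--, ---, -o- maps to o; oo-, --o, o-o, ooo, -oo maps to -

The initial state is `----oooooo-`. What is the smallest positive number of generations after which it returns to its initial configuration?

ooo-------o
---oooooo--
oo-------oo
--oooooo---
o-------ooo
-oooooo----
-------oooo
oooooo-----
------oooo-
ooooo-----o
-----oooo--
oooo-----oo
----oooo---
ooo-----ooo
---oooo----
oo-----oooo
--oooo-----
o-----ooooo
-oooo------
-----oooooo
oooo-------
----oooooo-

22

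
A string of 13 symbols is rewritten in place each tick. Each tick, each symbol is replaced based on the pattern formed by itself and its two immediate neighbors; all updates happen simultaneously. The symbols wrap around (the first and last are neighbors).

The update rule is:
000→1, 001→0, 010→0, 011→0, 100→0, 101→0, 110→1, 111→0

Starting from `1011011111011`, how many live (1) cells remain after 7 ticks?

2

tick 1: 1001000001000
tick 2: 0000011100010
tick 3: 1111000101000
tick 4: 0001010000010
tick 5: 1100000111000
tick 6: 0101110001010
tick 7: 0000010100000
count of 1: 2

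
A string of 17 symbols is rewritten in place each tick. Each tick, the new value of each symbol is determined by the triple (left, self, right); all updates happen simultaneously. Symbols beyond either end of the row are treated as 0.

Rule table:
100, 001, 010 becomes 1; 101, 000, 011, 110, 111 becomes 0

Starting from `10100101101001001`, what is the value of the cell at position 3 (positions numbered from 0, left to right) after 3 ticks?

10111100001111111
10000010010000000
11000111111000000
position 3 holds 0

0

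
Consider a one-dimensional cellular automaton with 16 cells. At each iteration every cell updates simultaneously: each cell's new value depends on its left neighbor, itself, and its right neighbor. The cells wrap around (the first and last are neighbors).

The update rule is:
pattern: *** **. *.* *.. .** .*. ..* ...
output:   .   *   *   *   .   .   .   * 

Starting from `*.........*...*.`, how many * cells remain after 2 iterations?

5

iteration 1: .********..**..*
iteration 2: *.......**..**..
count of *: 5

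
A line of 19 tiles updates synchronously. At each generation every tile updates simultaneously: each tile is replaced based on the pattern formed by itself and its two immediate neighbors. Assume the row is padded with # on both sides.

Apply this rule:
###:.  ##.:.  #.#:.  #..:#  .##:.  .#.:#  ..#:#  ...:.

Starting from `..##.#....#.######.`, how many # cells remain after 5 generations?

generation 1: ##...##..##........
generation 2: ..#.#..##..#......#
generation 3: ###.###..####....#.
generation 4: .......##....#..##.
generation 5: #.....#..#..####...
count of #: 7

7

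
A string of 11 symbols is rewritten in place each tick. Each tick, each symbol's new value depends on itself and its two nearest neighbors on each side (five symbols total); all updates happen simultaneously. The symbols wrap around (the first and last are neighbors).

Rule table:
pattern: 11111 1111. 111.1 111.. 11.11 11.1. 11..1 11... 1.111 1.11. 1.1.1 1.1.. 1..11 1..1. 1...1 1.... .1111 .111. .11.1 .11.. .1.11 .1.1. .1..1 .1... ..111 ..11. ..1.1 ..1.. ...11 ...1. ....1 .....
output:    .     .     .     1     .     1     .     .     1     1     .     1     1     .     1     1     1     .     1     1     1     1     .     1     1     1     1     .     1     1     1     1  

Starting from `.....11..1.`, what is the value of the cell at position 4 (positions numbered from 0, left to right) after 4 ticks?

.

1111111...1
1.....1.111
1.11111111.
.111......1
position 4 holds .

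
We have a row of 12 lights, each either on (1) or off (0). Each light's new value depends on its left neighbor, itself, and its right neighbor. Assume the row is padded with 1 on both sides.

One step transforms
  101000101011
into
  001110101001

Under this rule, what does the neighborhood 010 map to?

At position 2 the neighborhood is 010; the next row has 1 there.

1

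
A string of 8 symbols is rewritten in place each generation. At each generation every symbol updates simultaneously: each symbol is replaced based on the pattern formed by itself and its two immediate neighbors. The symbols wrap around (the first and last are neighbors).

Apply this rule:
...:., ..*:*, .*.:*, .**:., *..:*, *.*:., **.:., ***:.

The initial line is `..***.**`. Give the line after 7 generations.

**......
..*....*
****..**
....**..
...*..*.
..******
**......

**......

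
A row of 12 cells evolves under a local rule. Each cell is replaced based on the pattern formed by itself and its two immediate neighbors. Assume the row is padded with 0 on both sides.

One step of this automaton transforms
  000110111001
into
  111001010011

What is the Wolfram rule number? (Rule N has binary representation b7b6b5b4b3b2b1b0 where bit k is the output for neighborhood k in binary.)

position 7: 111 → 1  (bit 7 = 1)
position 4: 110 → 0  (bit 6 = 0)
position 5: 101 → 1  (bit 5 = 1)
position 9: 100 → 0  (bit 4 = 0)
position 3: 011 → 0  (bit 3 = 0)
position 11: 010 → 1  (bit 2 = 1)
position 2: 001 → 1  (bit 1 = 1)
position 0: 000 → 1  (bit 0 = 1)
bits b7..b0 = 10100111 = 167

167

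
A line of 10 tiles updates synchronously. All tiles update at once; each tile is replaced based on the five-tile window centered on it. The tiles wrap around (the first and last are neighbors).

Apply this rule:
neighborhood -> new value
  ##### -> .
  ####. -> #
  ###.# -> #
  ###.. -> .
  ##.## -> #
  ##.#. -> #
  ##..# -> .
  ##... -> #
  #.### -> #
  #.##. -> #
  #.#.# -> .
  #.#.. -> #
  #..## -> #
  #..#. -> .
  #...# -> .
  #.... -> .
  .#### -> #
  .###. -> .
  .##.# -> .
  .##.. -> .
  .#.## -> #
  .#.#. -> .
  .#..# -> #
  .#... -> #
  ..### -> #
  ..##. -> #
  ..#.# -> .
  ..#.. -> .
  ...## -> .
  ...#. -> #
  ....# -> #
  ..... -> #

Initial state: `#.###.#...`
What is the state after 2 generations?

generation 1: .##.####.#
generation 2: ##.######.

##.######.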